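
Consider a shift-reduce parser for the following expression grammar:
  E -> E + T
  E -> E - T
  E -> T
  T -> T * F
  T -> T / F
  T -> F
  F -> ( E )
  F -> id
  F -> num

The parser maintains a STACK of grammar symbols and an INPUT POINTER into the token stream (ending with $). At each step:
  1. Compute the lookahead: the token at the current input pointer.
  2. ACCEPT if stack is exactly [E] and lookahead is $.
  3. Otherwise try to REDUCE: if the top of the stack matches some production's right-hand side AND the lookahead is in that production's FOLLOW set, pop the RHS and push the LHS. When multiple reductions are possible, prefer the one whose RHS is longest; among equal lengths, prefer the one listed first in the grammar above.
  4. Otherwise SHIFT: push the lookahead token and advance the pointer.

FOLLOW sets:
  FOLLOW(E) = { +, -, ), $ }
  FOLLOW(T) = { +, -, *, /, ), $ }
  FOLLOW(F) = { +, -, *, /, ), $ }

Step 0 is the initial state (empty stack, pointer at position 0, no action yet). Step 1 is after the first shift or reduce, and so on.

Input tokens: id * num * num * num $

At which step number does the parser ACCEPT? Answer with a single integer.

Answer: 17

Derivation:
Step 1: shift id. Stack=[id] ptr=1 lookahead=* remaining=[* num * num * num $]
Step 2: reduce F->id. Stack=[F] ptr=1 lookahead=* remaining=[* num * num * num $]
Step 3: reduce T->F. Stack=[T] ptr=1 lookahead=* remaining=[* num * num * num $]
Step 4: shift *. Stack=[T *] ptr=2 lookahead=num remaining=[num * num * num $]
Step 5: shift num. Stack=[T * num] ptr=3 lookahead=* remaining=[* num * num $]
Step 6: reduce F->num. Stack=[T * F] ptr=3 lookahead=* remaining=[* num * num $]
Step 7: reduce T->T * F. Stack=[T] ptr=3 lookahead=* remaining=[* num * num $]
Step 8: shift *. Stack=[T *] ptr=4 lookahead=num remaining=[num * num $]
Step 9: shift num. Stack=[T * num] ptr=5 lookahead=* remaining=[* num $]
Step 10: reduce F->num. Stack=[T * F] ptr=5 lookahead=* remaining=[* num $]
Step 11: reduce T->T * F. Stack=[T] ptr=5 lookahead=* remaining=[* num $]
Step 12: shift *. Stack=[T *] ptr=6 lookahead=num remaining=[num $]
Step 13: shift num. Stack=[T * num] ptr=7 lookahead=$ remaining=[$]
Step 14: reduce F->num. Stack=[T * F] ptr=7 lookahead=$ remaining=[$]
Step 15: reduce T->T * F. Stack=[T] ptr=7 lookahead=$ remaining=[$]
Step 16: reduce E->T. Stack=[E] ptr=7 lookahead=$ remaining=[$]
Step 17: accept. Stack=[E] ptr=7 lookahead=$ remaining=[$]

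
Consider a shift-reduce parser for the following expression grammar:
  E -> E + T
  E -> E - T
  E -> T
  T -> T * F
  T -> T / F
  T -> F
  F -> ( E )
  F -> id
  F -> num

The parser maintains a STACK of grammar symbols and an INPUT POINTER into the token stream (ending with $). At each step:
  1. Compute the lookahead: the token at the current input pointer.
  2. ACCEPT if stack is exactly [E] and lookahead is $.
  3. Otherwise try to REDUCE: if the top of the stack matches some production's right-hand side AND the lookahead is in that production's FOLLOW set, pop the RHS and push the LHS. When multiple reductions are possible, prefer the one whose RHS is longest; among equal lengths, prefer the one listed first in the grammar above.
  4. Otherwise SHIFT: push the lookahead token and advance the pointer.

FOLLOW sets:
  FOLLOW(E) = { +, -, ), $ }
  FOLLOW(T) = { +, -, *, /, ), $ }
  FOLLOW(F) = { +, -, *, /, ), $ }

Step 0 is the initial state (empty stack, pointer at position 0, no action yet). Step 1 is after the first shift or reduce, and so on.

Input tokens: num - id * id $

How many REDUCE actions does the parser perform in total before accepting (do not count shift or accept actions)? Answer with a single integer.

Answer: 8

Derivation:
Step 1: shift num. Stack=[num] ptr=1 lookahead=- remaining=[- id * id $]
Step 2: reduce F->num. Stack=[F] ptr=1 lookahead=- remaining=[- id * id $]
Step 3: reduce T->F. Stack=[T] ptr=1 lookahead=- remaining=[- id * id $]
Step 4: reduce E->T. Stack=[E] ptr=1 lookahead=- remaining=[- id * id $]
Step 5: shift -. Stack=[E -] ptr=2 lookahead=id remaining=[id * id $]
Step 6: shift id. Stack=[E - id] ptr=3 lookahead=* remaining=[* id $]
Step 7: reduce F->id. Stack=[E - F] ptr=3 lookahead=* remaining=[* id $]
Step 8: reduce T->F. Stack=[E - T] ptr=3 lookahead=* remaining=[* id $]
Step 9: shift *. Stack=[E - T *] ptr=4 lookahead=id remaining=[id $]
Step 10: shift id. Stack=[E - T * id] ptr=5 lookahead=$ remaining=[$]
Step 11: reduce F->id. Stack=[E - T * F] ptr=5 lookahead=$ remaining=[$]
Step 12: reduce T->T * F. Stack=[E - T] ptr=5 lookahead=$ remaining=[$]
Step 13: reduce E->E - T. Stack=[E] ptr=5 lookahead=$ remaining=[$]
Step 14: accept. Stack=[E] ptr=5 lookahead=$ remaining=[$]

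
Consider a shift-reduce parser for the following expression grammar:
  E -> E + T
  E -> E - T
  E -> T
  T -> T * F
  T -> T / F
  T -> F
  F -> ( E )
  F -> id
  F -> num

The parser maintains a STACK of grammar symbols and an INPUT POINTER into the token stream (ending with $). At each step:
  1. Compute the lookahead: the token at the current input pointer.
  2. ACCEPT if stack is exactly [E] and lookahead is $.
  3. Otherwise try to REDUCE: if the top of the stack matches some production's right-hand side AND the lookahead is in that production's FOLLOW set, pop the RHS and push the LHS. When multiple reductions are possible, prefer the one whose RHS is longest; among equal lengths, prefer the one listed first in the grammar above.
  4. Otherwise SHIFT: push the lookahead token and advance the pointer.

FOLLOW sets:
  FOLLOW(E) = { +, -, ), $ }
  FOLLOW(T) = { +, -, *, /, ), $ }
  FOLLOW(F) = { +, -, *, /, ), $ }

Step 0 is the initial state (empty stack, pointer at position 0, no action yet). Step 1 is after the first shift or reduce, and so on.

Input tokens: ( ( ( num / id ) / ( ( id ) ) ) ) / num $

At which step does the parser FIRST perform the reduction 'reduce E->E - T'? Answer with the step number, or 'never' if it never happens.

Step 1: shift (. Stack=[(] ptr=1 lookahead=( remaining=[( ( num / id ) / ( ( id ) ) ) ) / num $]
Step 2: shift (. Stack=[( (] ptr=2 lookahead=( remaining=[( num / id ) / ( ( id ) ) ) ) / num $]
Step 3: shift (. Stack=[( ( (] ptr=3 lookahead=num remaining=[num / id ) / ( ( id ) ) ) ) / num $]
Step 4: shift num. Stack=[( ( ( num] ptr=4 lookahead=/ remaining=[/ id ) / ( ( id ) ) ) ) / num $]
Step 5: reduce F->num. Stack=[( ( ( F] ptr=4 lookahead=/ remaining=[/ id ) / ( ( id ) ) ) ) / num $]
Step 6: reduce T->F. Stack=[( ( ( T] ptr=4 lookahead=/ remaining=[/ id ) / ( ( id ) ) ) ) / num $]
Step 7: shift /. Stack=[( ( ( T /] ptr=5 lookahead=id remaining=[id ) / ( ( id ) ) ) ) / num $]
Step 8: shift id. Stack=[( ( ( T / id] ptr=6 lookahead=) remaining=[) / ( ( id ) ) ) ) / num $]
Step 9: reduce F->id. Stack=[( ( ( T / F] ptr=6 lookahead=) remaining=[) / ( ( id ) ) ) ) / num $]
Step 10: reduce T->T / F. Stack=[( ( ( T] ptr=6 lookahead=) remaining=[) / ( ( id ) ) ) ) / num $]
Step 11: reduce E->T. Stack=[( ( ( E] ptr=6 lookahead=) remaining=[) / ( ( id ) ) ) ) / num $]
Step 12: shift ). Stack=[( ( ( E )] ptr=7 lookahead=/ remaining=[/ ( ( id ) ) ) ) / num $]
Step 13: reduce F->( E ). Stack=[( ( F] ptr=7 lookahead=/ remaining=[/ ( ( id ) ) ) ) / num $]
Step 14: reduce T->F. Stack=[( ( T] ptr=7 lookahead=/ remaining=[/ ( ( id ) ) ) ) / num $]
Step 15: shift /. Stack=[( ( T /] ptr=8 lookahead=( remaining=[( ( id ) ) ) ) / num $]
Step 16: shift (. Stack=[( ( T / (] ptr=9 lookahead=( remaining=[( id ) ) ) ) / num $]
Step 17: shift (. Stack=[( ( T / ( (] ptr=10 lookahead=id remaining=[id ) ) ) ) / num $]
Step 18: shift id. Stack=[( ( T / ( ( id] ptr=11 lookahead=) remaining=[) ) ) ) / num $]
Step 19: reduce F->id. Stack=[( ( T / ( ( F] ptr=11 lookahead=) remaining=[) ) ) ) / num $]
Step 20: reduce T->F. Stack=[( ( T / ( ( T] ptr=11 lookahead=) remaining=[) ) ) ) / num $]
Step 21: reduce E->T. Stack=[( ( T / ( ( E] ptr=11 lookahead=) remaining=[) ) ) ) / num $]
Step 22: shift ). Stack=[( ( T / ( ( E )] ptr=12 lookahead=) remaining=[) ) ) / num $]
Step 23: reduce F->( E ). Stack=[( ( T / ( F] ptr=12 lookahead=) remaining=[) ) ) / num $]
Step 24: reduce T->F. Stack=[( ( T / ( T] ptr=12 lookahead=) remaining=[) ) ) / num $]
Step 25: reduce E->T. Stack=[( ( T / ( E] ptr=12 lookahead=) remaining=[) ) ) / num $]
Step 26: shift ). Stack=[( ( T / ( E )] ptr=13 lookahead=) remaining=[) ) / num $]
Step 27: reduce F->( E ). Stack=[( ( T / F] ptr=13 lookahead=) remaining=[) ) / num $]
Step 28: reduce T->T / F. Stack=[( ( T] ptr=13 lookahead=) remaining=[) ) / num $]
Step 29: reduce E->T. Stack=[( ( E] ptr=13 lookahead=) remaining=[) ) / num $]
Step 30: shift ). Stack=[( ( E )] ptr=14 lookahead=) remaining=[) / num $]
Step 31: reduce F->( E ). Stack=[( F] ptr=14 lookahead=) remaining=[) / num $]
Step 32: reduce T->F. Stack=[( T] ptr=14 lookahead=) remaining=[) / num $]
Step 33: reduce E->T. Stack=[( E] ptr=14 lookahead=) remaining=[) / num $]
Step 34: shift ). Stack=[( E )] ptr=15 lookahead=/ remaining=[/ num $]
Step 35: reduce F->( E ). Stack=[F] ptr=15 lookahead=/ remaining=[/ num $]
Step 36: reduce T->F. Stack=[T] ptr=15 lookahead=/ remaining=[/ num $]
Step 37: shift /. Stack=[T /] ptr=16 lookahead=num remaining=[num $]
Step 38: shift num. Stack=[T / num] ptr=17 lookahead=$ remaining=[$]
Step 39: reduce F->num. Stack=[T / F] ptr=17 lookahead=$ remaining=[$]
Step 40: reduce T->T / F. Stack=[T] ptr=17 lookahead=$ remaining=[$]
Step 41: reduce E->T. Stack=[E] ptr=17 lookahead=$ remaining=[$]
Step 42: accept. Stack=[E] ptr=17 lookahead=$ remaining=[$]

Answer: never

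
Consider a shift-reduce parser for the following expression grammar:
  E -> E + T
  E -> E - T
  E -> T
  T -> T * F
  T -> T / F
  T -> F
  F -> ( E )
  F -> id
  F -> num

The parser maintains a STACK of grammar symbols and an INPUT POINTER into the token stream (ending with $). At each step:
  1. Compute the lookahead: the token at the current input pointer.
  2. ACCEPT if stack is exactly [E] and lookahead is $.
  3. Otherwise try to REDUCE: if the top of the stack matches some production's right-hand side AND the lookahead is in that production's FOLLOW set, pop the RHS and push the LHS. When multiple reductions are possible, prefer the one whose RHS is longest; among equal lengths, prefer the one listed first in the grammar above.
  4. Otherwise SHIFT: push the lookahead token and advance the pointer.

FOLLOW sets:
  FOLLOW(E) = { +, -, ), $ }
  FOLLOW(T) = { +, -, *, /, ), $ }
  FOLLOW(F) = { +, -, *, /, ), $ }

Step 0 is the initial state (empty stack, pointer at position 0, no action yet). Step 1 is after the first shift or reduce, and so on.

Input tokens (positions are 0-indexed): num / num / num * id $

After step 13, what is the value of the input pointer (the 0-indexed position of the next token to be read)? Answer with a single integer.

Step 1: shift num. Stack=[num] ptr=1 lookahead=/ remaining=[/ num / num * id $]
Step 2: reduce F->num. Stack=[F] ptr=1 lookahead=/ remaining=[/ num / num * id $]
Step 3: reduce T->F. Stack=[T] ptr=1 lookahead=/ remaining=[/ num / num * id $]
Step 4: shift /. Stack=[T /] ptr=2 lookahead=num remaining=[num / num * id $]
Step 5: shift num. Stack=[T / num] ptr=3 lookahead=/ remaining=[/ num * id $]
Step 6: reduce F->num. Stack=[T / F] ptr=3 lookahead=/ remaining=[/ num * id $]
Step 7: reduce T->T / F. Stack=[T] ptr=3 lookahead=/ remaining=[/ num * id $]
Step 8: shift /. Stack=[T /] ptr=4 lookahead=num remaining=[num * id $]
Step 9: shift num. Stack=[T / num] ptr=5 lookahead=* remaining=[* id $]
Step 10: reduce F->num. Stack=[T / F] ptr=5 lookahead=* remaining=[* id $]
Step 11: reduce T->T / F. Stack=[T] ptr=5 lookahead=* remaining=[* id $]
Step 12: shift *. Stack=[T *] ptr=6 lookahead=id remaining=[id $]
Step 13: shift id. Stack=[T * id] ptr=7 lookahead=$ remaining=[$]

Answer: 7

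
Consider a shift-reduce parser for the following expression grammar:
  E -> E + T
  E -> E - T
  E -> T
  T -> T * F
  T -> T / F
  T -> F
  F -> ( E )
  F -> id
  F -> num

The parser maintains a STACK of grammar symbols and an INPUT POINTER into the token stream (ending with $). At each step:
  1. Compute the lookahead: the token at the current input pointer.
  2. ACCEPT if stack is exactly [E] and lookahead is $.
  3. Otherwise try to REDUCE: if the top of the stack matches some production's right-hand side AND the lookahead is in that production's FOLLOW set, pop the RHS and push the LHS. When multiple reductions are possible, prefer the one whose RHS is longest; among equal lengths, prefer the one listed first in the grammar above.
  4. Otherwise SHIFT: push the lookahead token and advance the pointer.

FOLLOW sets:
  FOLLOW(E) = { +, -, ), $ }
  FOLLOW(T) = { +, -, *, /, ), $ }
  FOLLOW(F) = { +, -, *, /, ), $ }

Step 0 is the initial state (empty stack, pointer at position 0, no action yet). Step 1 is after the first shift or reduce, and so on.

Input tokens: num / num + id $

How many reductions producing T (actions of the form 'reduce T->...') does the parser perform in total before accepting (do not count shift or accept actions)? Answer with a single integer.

Answer: 3

Derivation:
Step 1: shift num. Stack=[num] ptr=1 lookahead=/ remaining=[/ num + id $]
Step 2: reduce F->num. Stack=[F] ptr=1 lookahead=/ remaining=[/ num + id $]
Step 3: reduce T->F. Stack=[T] ptr=1 lookahead=/ remaining=[/ num + id $]
Step 4: shift /. Stack=[T /] ptr=2 lookahead=num remaining=[num + id $]
Step 5: shift num. Stack=[T / num] ptr=3 lookahead=+ remaining=[+ id $]
Step 6: reduce F->num. Stack=[T / F] ptr=3 lookahead=+ remaining=[+ id $]
Step 7: reduce T->T / F. Stack=[T] ptr=3 lookahead=+ remaining=[+ id $]
Step 8: reduce E->T. Stack=[E] ptr=3 lookahead=+ remaining=[+ id $]
Step 9: shift +. Stack=[E +] ptr=4 lookahead=id remaining=[id $]
Step 10: shift id. Stack=[E + id] ptr=5 lookahead=$ remaining=[$]
Step 11: reduce F->id. Stack=[E + F] ptr=5 lookahead=$ remaining=[$]
Step 12: reduce T->F. Stack=[E + T] ptr=5 lookahead=$ remaining=[$]
Step 13: reduce E->E + T. Stack=[E] ptr=5 lookahead=$ remaining=[$]
Step 14: accept. Stack=[E] ptr=5 lookahead=$ remaining=[$]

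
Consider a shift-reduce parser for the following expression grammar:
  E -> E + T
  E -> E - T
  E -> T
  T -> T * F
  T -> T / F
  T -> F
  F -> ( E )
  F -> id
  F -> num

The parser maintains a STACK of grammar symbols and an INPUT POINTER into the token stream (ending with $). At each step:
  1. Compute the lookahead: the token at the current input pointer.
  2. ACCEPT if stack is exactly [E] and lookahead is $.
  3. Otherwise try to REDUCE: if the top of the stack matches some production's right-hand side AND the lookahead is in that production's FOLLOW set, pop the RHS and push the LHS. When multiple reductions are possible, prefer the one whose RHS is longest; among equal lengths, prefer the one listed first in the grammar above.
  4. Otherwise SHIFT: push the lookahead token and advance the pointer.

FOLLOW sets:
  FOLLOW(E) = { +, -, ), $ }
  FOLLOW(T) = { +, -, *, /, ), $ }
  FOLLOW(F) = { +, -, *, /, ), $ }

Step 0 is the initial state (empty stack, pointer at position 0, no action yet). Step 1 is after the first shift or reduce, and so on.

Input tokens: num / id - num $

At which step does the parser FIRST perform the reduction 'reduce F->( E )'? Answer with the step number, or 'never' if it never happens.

Answer: never

Derivation:
Step 1: shift num. Stack=[num] ptr=1 lookahead=/ remaining=[/ id - num $]
Step 2: reduce F->num. Stack=[F] ptr=1 lookahead=/ remaining=[/ id - num $]
Step 3: reduce T->F. Stack=[T] ptr=1 lookahead=/ remaining=[/ id - num $]
Step 4: shift /. Stack=[T /] ptr=2 lookahead=id remaining=[id - num $]
Step 5: shift id. Stack=[T / id] ptr=3 lookahead=- remaining=[- num $]
Step 6: reduce F->id. Stack=[T / F] ptr=3 lookahead=- remaining=[- num $]
Step 7: reduce T->T / F. Stack=[T] ptr=3 lookahead=- remaining=[- num $]
Step 8: reduce E->T. Stack=[E] ptr=3 lookahead=- remaining=[- num $]
Step 9: shift -. Stack=[E -] ptr=4 lookahead=num remaining=[num $]
Step 10: shift num. Stack=[E - num] ptr=5 lookahead=$ remaining=[$]
Step 11: reduce F->num. Stack=[E - F] ptr=5 lookahead=$ remaining=[$]
Step 12: reduce T->F. Stack=[E - T] ptr=5 lookahead=$ remaining=[$]
Step 13: reduce E->E - T. Stack=[E] ptr=5 lookahead=$ remaining=[$]
Step 14: accept. Stack=[E] ptr=5 lookahead=$ remaining=[$]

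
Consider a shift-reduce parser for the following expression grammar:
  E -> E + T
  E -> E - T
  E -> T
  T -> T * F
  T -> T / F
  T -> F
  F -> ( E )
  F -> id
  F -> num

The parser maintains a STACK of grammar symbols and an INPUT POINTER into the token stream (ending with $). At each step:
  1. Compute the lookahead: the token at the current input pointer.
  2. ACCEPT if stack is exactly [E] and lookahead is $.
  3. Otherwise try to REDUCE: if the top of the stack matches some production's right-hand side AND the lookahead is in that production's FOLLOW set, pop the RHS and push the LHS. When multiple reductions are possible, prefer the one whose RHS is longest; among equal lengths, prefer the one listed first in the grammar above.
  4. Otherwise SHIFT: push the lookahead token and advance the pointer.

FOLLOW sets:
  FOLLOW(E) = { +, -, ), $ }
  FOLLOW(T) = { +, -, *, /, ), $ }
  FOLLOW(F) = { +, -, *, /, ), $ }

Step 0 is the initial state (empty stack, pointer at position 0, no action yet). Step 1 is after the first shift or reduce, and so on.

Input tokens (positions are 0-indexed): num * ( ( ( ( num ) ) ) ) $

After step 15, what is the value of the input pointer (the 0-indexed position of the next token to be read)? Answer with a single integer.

Step 1: shift num. Stack=[num] ptr=1 lookahead=* remaining=[* ( ( ( ( num ) ) ) ) $]
Step 2: reduce F->num. Stack=[F] ptr=1 lookahead=* remaining=[* ( ( ( ( num ) ) ) ) $]
Step 3: reduce T->F. Stack=[T] ptr=1 lookahead=* remaining=[* ( ( ( ( num ) ) ) ) $]
Step 4: shift *. Stack=[T *] ptr=2 lookahead=( remaining=[( ( ( ( num ) ) ) ) $]
Step 5: shift (. Stack=[T * (] ptr=3 lookahead=( remaining=[( ( ( num ) ) ) ) $]
Step 6: shift (. Stack=[T * ( (] ptr=4 lookahead=( remaining=[( ( num ) ) ) ) $]
Step 7: shift (. Stack=[T * ( ( (] ptr=5 lookahead=( remaining=[( num ) ) ) ) $]
Step 8: shift (. Stack=[T * ( ( ( (] ptr=6 lookahead=num remaining=[num ) ) ) ) $]
Step 9: shift num. Stack=[T * ( ( ( ( num] ptr=7 lookahead=) remaining=[) ) ) ) $]
Step 10: reduce F->num. Stack=[T * ( ( ( ( F] ptr=7 lookahead=) remaining=[) ) ) ) $]
Step 11: reduce T->F. Stack=[T * ( ( ( ( T] ptr=7 lookahead=) remaining=[) ) ) ) $]
Step 12: reduce E->T. Stack=[T * ( ( ( ( E] ptr=7 lookahead=) remaining=[) ) ) ) $]
Step 13: shift ). Stack=[T * ( ( ( ( E )] ptr=8 lookahead=) remaining=[) ) ) $]
Step 14: reduce F->( E ). Stack=[T * ( ( ( F] ptr=8 lookahead=) remaining=[) ) ) $]
Step 15: reduce T->F. Stack=[T * ( ( ( T] ptr=8 lookahead=) remaining=[) ) ) $]

Answer: 8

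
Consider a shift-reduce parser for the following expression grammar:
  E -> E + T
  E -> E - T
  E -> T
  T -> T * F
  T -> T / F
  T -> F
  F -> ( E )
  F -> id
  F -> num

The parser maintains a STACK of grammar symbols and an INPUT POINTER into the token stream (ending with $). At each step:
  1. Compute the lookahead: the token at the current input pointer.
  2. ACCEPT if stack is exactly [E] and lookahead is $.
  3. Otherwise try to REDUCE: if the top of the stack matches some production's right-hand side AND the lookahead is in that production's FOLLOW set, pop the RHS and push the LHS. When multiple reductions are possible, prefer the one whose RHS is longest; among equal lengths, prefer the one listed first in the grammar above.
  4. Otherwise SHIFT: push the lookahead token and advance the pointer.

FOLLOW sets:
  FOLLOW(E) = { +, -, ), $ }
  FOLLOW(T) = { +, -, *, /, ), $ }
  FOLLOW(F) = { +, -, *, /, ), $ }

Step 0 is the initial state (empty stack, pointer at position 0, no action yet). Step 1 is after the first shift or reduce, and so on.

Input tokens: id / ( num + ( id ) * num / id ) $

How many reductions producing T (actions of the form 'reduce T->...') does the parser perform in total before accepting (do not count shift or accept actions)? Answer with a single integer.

Answer: 7

Derivation:
Step 1: shift id. Stack=[id] ptr=1 lookahead=/ remaining=[/ ( num + ( id ) * num / id ) $]
Step 2: reduce F->id. Stack=[F] ptr=1 lookahead=/ remaining=[/ ( num + ( id ) * num / id ) $]
Step 3: reduce T->F. Stack=[T] ptr=1 lookahead=/ remaining=[/ ( num + ( id ) * num / id ) $]
Step 4: shift /. Stack=[T /] ptr=2 lookahead=( remaining=[( num + ( id ) * num / id ) $]
Step 5: shift (. Stack=[T / (] ptr=3 lookahead=num remaining=[num + ( id ) * num / id ) $]
Step 6: shift num. Stack=[T / ( num] ptr=4 lookahead=+ remaining=[+ ( id ) * num / id ) $]
Step 7: reduce F->num. Stack=[T / ( F] ptr=4 lookahead=+ remaining=[+ ( id ) * num / id ) $]
Step 8: reduce T->F. Stack=[T / ( T] ptr=4 lookahead=+ remaining=[+ ( id ) * num / id ) $]
Step 9: reduce E->T. Stack=[T / ( E] ptr=4 lookahead=+ remaining=[+ ( id ) * num / id ) $]
Step 10: shift +. Stack=[T / ( E +] ptr=5 lookahead=( remaining=[( id ) * num / id ) $]
Step 11: shift (. Stack=[T / ( E + (] ptr=6 lookahead=id remaining=[id ) * num / id ) $]
Step 12: shift id. Stack=[T / ( E + ( id] ptr=7 lookahead=) remaining=[) * num / id ) $]
Step 13: reduce F->id. Stack=[T / ( E + ( F] ptr=7 lookahead=) remaining=[) * num / id ) $]
Step 14: reduce T->F. Stack=[T / ( E + ( T] ptr=7 lookahead=) remaining=[) * num / id ) $]
Step 15: reduce E->T. Stack=[T / ( E + ( E] ptr=7 lookahead=) remaining=[) * num / id ) $]
Step 16: shift ). Stack=[T / ( E + ( E )] ptr=8 lookahead=* remaining=[* num / id ) $]
Step 17: reduce F->( E ). Stack=[T / ( E + F] ptr=8 lookahead=* remaining=[* num / id ) $]
Step 18: reduce T->F. Stack=[T / ( E + T] ptr=8 lookahead=* remaining=[* num / id ) $]
Step 19: shift *. Stack=[T / ( E + T *] ptr=9 lookahead=num remaining=[num / id ) $]
Step 20: shift num. Stack=[T / ( E + T * num] ptr=10 lookahead=/ remaining=[/ id ) $]
Step 21: reduce F->num. Stack=[T / ( E + T * F] ptr=10 lookahead=/ remaining=[/ id ) $]
Step 22: reduce T->T * F. Stack=[T / ( E + T] ptr=10 lookahead=/ remaining=[/ id ) $]
Step 23: shift /. Stack=[T / ( E + T /] ptr=11 lookahead=id remaining=[id ) $]
Step 24: shift id. Stack=[T / ( E + T / id] ptr=12 lookahead=) remaining=[) $]
Step 25: reduce F->id. Stack=[T / ( E + T / F] ptr=12 lookahead=) remaining=[) $]
Step 26: reduce T->T / F. Stack=[T / ( E + T] ptr=12 lookahead=) remaining=[) $]
Step 27: reduce E->E + T. Stack=[T / ( E] ptr=12 lookahead=) remaining=[) $]
Step 28: shift ). Stack=[T / ( E )] ptr=13 lookahead=$ remaining=[$]
Step 29: reduce F->( E ). Stack=[T / F] ptr=13 lookahead=$ remaining=[$]
Step 30: reduce T->T / F. Stack=[T] ptr=13 lookahead=$ remaining=[$]
Step 31: reduce E->T. Stack=[E] ptr=13 lookahead=$ remaining=[$]
Step 32: accept. Stack=[E] ptr=13 lookahead=$ remaining=[$]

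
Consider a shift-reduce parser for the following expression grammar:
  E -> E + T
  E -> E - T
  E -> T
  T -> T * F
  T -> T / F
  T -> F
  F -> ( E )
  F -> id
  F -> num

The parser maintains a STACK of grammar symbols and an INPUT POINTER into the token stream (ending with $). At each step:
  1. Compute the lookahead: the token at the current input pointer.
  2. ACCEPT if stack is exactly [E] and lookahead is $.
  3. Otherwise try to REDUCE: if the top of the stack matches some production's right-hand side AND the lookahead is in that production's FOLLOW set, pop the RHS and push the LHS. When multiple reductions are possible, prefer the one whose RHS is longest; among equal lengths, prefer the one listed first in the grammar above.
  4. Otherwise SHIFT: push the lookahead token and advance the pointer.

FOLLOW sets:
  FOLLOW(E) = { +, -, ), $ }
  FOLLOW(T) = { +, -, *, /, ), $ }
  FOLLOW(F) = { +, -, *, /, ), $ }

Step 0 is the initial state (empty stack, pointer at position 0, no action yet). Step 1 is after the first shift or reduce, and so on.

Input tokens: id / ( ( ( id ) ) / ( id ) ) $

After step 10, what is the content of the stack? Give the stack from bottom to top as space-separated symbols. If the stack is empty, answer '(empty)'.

Step 1: shift id. Stack=[id] ptr=1 lookahead=/ remaining=[/ ( ( ( id ) ) / ( id ) ) $]
Step 2: reduce F->id. Stack=[F] ptr=1 lookahead=/ remaining=[/ ( ( ( id ) ) / ( id ) ) $]
Step 3: reduce T->F. Stack=[T] ptr=1 lookahead=/ remaining=[/ ( ( ( id ) ) / ( id ) ) $]
Step 4: shift /. Stack=[T /] ptr=2 lookahead=( remaining=[( ( ( id ) ) / ( id ) ) $]
Step 5: shift (. Stack=[T / (] ptr=3 lookahead=( remaining=[( ( id ) ) / ( id ) ) $]
Step 6: shift (. Stack=[T / ( (] ptr=4 lookahead=( remaining=[( id ) ) / ( id ) ) $]
Step 7: shift (. Stack=[T / ( ( (] ptr=5 lookahead=id remaining=[id ) ) / ( id ) ) $]
Step 8: shift id. Stack=[T / ( ( ( id] ptr=6 lookahead=) remaining=[) ) / ( id ) ) $]
Step 9: reduce F->id. Stack=[T / ( ( ( F] ptr=6 lookahead=) remaining=[) ) / ( id ) ) $]
Step 10: reduce T->F. Stack=[T / ( ( ( T] ptr=6 lookahead=) remaining=[) ) / ( id ) ) $]

Answer: T / ( ( ( T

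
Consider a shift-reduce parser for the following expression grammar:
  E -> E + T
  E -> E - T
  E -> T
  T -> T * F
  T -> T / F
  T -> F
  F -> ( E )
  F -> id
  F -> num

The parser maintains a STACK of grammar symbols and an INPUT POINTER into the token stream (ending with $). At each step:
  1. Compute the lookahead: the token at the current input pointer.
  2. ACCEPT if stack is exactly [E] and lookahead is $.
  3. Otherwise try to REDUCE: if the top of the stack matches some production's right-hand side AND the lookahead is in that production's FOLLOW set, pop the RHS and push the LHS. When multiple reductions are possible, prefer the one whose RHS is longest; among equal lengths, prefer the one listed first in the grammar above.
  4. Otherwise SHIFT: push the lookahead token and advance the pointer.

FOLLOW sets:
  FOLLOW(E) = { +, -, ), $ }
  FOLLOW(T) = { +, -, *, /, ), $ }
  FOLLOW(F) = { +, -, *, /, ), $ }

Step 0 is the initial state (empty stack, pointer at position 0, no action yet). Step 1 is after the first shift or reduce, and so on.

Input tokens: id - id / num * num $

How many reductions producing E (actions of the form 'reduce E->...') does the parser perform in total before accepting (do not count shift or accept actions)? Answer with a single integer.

Step 1: shift id. Stack=[id] ptr=1 lookahead=- remaining=[- id / num * num $]
Step 2: reduce F->id. Stack=[F] ptr=1 lookahead=- remaining=[- id / num * num $]
Step 3: reduce T->F. Stack=[T] ptr=1 lookahead=- remaining=[- id / num * num $]
Step 4: reduce E->T. Stack=[E] ptr=1 lookahead=- remaining=[- id / num * num $]
Step 5: shift -. Stack=[E -] ptr=2 lookahead=id remaining=[id / num * num $]
Step 6: shift id. Stack=[E - id] ptr=3 lookahead=/ remaining=[/ num * num $]
Step 7: reduce F->id. Stack=[E - F] ptr=3 lookahead=/ remaining=[/ num * num $]
Step 8: reduce T->F. Stack=[E - T] ptr=3 lookahead=/ remaining=[/ num * num $]
Step 9: shift /. Stack=[E - T /] ptr=4 lookahead=num remaining=[num * num $]
Step 10: shift num. Stack=[E - T / num] ptr=5 lookahead=* remaining=[* num $]
Step 11: reduce F->num. Stack=[E - T / F] ptr=5 lookahead=* remaining=[* num $]
Step 12: reduce T->T / F. Stack=[E - T] ptr=5 lookahead=* remaining=[* num $]
Step 13: shift *. Stack=[E - T *] ptr=6 lookahead=num remaining=[num $]
Step 14: shift num. Stack=[E - T * num] ptr=7 lookahead=$ remaining=[$]
Step 15: reduce F->num. Stack=[E - T * F] ptr=7 lookahead=$ remaining=[$]
Step 16: reduce T->T * F. Stack=[E - T] ptr=7 lookahead=$ remaining=[$]
Step 17: reduce E->E - T. Stack=[E] ptr=7 lookahead=$ remaining=[$]
Step 18: accept. Stack=[E] ptr=7 lookahead=$ remaining=[$]

Answer: 2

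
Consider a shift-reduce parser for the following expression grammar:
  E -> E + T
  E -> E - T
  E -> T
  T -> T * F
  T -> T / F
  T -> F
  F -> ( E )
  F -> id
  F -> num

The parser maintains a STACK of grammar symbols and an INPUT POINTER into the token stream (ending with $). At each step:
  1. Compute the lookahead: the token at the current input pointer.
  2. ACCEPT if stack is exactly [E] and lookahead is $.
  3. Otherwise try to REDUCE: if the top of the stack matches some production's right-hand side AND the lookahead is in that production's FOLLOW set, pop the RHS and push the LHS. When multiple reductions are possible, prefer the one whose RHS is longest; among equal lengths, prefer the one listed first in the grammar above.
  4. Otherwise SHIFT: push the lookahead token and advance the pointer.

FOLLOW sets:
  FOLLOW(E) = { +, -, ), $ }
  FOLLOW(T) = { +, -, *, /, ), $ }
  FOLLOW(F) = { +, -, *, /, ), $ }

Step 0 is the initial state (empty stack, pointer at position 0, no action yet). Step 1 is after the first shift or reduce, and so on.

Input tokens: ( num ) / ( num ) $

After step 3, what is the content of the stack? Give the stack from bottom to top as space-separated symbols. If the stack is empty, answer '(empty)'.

Answer: ( F

Derivation:
Step 1: shift (. Stack=[(] ptr=1 lookahead=num remaining=[num ) / ( num ) $]
Step 2: shift num. Stack=[( num] ptr=2 lookahead=) remaining=[) / ( num ) $]
Step 3: reduce F->num. Stack=[( F] ptr=2 lookahead=) remaining=[) / ( num ) $]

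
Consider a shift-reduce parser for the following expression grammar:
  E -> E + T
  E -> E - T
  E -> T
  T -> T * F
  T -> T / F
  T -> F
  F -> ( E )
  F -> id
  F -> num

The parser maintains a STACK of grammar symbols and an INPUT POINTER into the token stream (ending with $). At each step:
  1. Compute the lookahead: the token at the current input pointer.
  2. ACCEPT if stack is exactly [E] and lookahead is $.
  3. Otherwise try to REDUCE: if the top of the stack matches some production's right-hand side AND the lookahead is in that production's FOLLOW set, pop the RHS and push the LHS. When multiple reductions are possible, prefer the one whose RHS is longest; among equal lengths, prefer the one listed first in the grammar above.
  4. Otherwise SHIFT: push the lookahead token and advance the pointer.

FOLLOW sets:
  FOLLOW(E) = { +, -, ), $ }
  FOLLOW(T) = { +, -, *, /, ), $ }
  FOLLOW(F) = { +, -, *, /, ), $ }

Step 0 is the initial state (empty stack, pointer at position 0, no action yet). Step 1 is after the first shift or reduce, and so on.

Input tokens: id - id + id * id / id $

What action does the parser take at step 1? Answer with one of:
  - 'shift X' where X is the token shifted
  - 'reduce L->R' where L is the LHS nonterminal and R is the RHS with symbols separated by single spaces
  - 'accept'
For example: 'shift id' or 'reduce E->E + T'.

Step 1: shift id. Stack=[id] ptr=1 lookahead=- remaining=[- id + id * id / id $]

Answer: shift id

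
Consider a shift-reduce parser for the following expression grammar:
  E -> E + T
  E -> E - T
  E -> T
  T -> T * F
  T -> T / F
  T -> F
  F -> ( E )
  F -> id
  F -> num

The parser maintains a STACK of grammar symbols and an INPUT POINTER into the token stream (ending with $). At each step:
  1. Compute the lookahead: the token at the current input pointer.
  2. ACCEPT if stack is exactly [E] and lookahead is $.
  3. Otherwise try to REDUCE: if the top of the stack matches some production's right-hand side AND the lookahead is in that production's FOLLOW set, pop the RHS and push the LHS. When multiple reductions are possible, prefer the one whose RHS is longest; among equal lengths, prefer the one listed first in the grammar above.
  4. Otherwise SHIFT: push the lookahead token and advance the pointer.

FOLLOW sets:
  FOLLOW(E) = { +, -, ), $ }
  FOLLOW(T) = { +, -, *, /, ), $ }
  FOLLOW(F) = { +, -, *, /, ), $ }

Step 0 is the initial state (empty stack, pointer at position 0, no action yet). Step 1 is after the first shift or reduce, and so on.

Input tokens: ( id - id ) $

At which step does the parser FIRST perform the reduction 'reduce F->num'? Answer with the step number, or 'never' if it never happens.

Answer: never

Derivation:
Step 1: shift (. Stack=[(] ptr=1 lookahead=id remaining=[id - id ) $]
Step 2: shift id. Stack=[( id] ptr=2 lookahead=- remaining=[- id ) $]
Step 3: reduce F->id. Stack=[( F] ptr=2 lookahead=- remaining=[- id ) $]
Step 4: reduce T->F. Stack=[( T] ptr=2 lookahead=- remaining=[- id ) $]
Step 5: reduce E->T. Stack=[( E] ptr=2 lookahead=- remaining=[- id ) $]
Step 6: shift -. Stack=[( E -] ptr=3 lookahead=id remaining=[id ) $]
Step 7: shift id. Stack=[( E - id] ptr=4 lookahead=) remaining=[) $]
Step 8: reduce F->id. Stack=[( E - F] ptr=4 lookahead=) remaining=[) $]
Step 9: reduce T->F. Stack=[( E - T] ptr=4 lookahead=) remaining=[) $]
Step 10: reduce E->E - T. Stack=[( E] ptr=4 lookahead=) remaining=[) $]
Step 11: shift ). Stack=[( E )] ptr=5 lookahead=$ remaining=[$]
Step 12: reduce F->( E ). Stack=[F] ptr=5 lookahead=$ remaining=[$]
Step 13: reduce T->F. Stack=[T] ptr=5 lookahead=$ remaining=[$]
Step 14: reduce E->T. Stack=[E] ptr=5 lookahead=$ remaining=[$]
Step 15: accept. Stack=[E] ptr=5 lookahead=$ remaining=[$]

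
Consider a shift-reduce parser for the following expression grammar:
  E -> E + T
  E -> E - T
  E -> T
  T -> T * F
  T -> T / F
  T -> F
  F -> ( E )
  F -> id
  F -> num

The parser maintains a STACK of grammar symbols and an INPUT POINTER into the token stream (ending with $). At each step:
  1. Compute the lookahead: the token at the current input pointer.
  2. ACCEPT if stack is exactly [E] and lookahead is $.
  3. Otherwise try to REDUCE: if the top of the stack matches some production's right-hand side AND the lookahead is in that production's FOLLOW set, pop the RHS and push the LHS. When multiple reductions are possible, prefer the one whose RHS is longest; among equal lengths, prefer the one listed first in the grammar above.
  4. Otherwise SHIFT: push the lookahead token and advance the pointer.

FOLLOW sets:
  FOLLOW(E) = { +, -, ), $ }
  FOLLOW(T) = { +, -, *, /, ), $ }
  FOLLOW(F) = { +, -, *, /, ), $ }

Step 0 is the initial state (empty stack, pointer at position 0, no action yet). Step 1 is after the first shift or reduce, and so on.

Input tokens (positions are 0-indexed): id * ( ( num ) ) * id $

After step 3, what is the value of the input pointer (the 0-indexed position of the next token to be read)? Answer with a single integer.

Step 1: shift id. Stack=[id] ptr=1 lookahead=* remaining=[* ( ( num ) ) * id $]
Step 2: reduce F->id. Stack=[F] ptr=1 lookahead=* remaining=[* ( ( num ) ) * id $]
Step 3: reduce T->F. Stack=[T] ptr=1 lookahead=* remaining=[* ( ( num ) ) * id $]

Answer: 1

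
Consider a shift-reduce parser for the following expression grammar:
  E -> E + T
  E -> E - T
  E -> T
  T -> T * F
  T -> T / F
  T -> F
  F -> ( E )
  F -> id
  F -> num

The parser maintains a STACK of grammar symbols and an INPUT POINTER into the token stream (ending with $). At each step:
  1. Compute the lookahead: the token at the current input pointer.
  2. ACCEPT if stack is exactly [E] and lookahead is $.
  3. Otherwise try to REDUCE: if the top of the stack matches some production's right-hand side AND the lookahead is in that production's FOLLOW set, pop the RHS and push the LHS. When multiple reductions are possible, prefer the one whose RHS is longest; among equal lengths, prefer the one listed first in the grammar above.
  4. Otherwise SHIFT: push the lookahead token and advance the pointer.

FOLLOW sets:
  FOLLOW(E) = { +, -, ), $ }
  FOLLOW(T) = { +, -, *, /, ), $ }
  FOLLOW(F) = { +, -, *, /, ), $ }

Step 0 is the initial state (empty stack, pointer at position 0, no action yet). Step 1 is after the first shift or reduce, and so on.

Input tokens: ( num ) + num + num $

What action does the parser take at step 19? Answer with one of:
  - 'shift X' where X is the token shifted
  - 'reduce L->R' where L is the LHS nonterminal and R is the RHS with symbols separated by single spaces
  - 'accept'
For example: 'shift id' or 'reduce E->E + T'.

Step 1: shift (. Stack=[(] ptr=1 lookahead=num remaining=[num ) + num + num $]
Step 2: shift num. Stack=[( num] ptr=2 lookahead=) remaining=[) + num + num $]
Step 3: reduce F->num. Stack=[( F] ptr=2 lookahead=) remaining=[) + num + num $]
Step 4: reduce T->F. Stack=[( T] ptr=2 lookahead=) remaining=[) + num + num $]
Step 5: reduce E->T. Stack=[( E] ptr=2 lookahead=) remaining=[) + num + num $]
Step 6: shift ). Stack=[( E )] ptr=3 lookahead=+ remaining=[+ num + num $]
Step 7: reduce F->( E ). Stack=[F] ptr=3 lookahead=+ remaining=[+ num + num $]
Step 8: reduce T->F. Stack=[T] ptr=3 lookahead=+ remaining=[+ num + num $]
Step 9: reduce E->T. Stack=[E] ptr=3 lookahead=+ remaining=[+ num + num $]
Step 10: shift +. Stack=[E +] ptr=4 lookahead=num remaining=[num + num $]
Step 11: shift num. Stack=[E + num] ptr=5 lookahead=+ remaining=[+ num $]
Step 12: reduce F->num. Stack=[E + F] ptr=5 lookahead=+ remaining=[+ num $]
Step 13: reduce T->F. Stack=[E + T] ptr=5 lookahead=+ remaining=[+ num $]
Step 14: reduce E->E + T. Stack=[E] ptr=5 lookahead=+ remaining=[+ num $]
Step 15: shift +. Stack=[E +] ptr=6 lookahead=num remaining=[num $]
Step 16: shift num. Stack=[E + num] ptr=7 lookahead=$ remaining=[$]
Step 17: reduce F->num. Stack=[E + F] ptr=7 lookahead=$ remaining=[$]
Step 18: reduce T->F. Stack=[E + T] ptr=7 lookahead=$ remaining=[$]
Step 19: reduce E->E + T. Stack=[E] ptr=7 lookahead=$ remaining=[$]

Answer: reduce E->E + T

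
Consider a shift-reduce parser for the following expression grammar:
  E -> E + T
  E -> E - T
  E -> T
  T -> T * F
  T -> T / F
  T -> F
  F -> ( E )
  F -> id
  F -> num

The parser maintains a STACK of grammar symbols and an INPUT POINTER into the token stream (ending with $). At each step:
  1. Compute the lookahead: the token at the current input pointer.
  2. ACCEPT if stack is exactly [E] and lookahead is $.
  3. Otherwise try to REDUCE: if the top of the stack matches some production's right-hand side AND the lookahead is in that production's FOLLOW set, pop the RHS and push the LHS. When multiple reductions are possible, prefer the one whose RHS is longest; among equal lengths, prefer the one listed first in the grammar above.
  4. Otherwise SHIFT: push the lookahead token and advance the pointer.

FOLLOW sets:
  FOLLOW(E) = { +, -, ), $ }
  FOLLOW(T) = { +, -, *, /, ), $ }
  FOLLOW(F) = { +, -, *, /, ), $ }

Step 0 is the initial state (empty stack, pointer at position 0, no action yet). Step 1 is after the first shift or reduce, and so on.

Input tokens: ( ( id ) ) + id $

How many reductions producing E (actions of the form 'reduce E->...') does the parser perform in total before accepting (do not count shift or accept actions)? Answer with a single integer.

Step 1: shift (. Stack=[(] ptr=1 lookahead=( remaining=[( id ) ) + id $]
Step 2: shift (. Stack=[( (] ptr=2 lookahead=id remaining=[id ) ) + id $]
Step 3: shift id. Stack=[( ( id] ptr=3 lookahead=) remaining=[) ) + id $]
Step 4: reduce F->id. Stack=[( ( F] ptr=3 lookahead=) remaining=[) ) + id $]
Step 5: reduce T->F. Stack=[( ( T] ptr=3 lookahead=) remaining=[) ) + id $]
Step 6: reduce E->T. Stack=[( ( E] ptr=3 lookahead=) remaining=[) ) + id $]
Step 7: shift ). Stack=[( ( E )] ptr=4 lookahead=) remaining=[) + id $]
Step 8: reduce F->( E ). Stack=[( F] ptr=4 lookahead=) remaining=[) + id $]
Step 9: reduce T->F. Stack=[( T] ptr=4 lookahead=) remaining=[) + id $]
Step 10: reduce E->T. Stack=[( E] ptr=4 lookahead=) remaining=[) + id $]
Step 11: shift ). Stack=[( E )] ptr=5 lookahead=+ remaining=[+ id $]
Step 12: reduce F->( E ). Stack=[F] ptr=5 lookahead=+ remaining=[+ id $]
Step 13: reduce T->F. Stack=[T] ptr=5 lookahead=+ remaining=[+ id $]
Step 14: reduce E->T. Stack=[E] ptr=5 lookahead=+ remaining=[+ id $]
Step 15: shift +. Stack=[E +] ptr=6 lookahead=id remaining=[id $]
Step 16: shift id. Stack=[E + id] ptr=7 lookahead=$ remaining=[$]
Step 17: reduce F->id. Stack=[E + F] ptr=7 lookahead=$ remaining=[$]
Step 18: reduce T->F. Stack=[E + T] ptr=7 lookahead=$ remaining=[$]
Step 19: reduce E->E + T. Stack=[E] ptr=7 lookahead=$ remaining=[$]
Step 20: accept. Stack=[E] ptr=7 lookahead=$ remaining=[$]

Answer: 4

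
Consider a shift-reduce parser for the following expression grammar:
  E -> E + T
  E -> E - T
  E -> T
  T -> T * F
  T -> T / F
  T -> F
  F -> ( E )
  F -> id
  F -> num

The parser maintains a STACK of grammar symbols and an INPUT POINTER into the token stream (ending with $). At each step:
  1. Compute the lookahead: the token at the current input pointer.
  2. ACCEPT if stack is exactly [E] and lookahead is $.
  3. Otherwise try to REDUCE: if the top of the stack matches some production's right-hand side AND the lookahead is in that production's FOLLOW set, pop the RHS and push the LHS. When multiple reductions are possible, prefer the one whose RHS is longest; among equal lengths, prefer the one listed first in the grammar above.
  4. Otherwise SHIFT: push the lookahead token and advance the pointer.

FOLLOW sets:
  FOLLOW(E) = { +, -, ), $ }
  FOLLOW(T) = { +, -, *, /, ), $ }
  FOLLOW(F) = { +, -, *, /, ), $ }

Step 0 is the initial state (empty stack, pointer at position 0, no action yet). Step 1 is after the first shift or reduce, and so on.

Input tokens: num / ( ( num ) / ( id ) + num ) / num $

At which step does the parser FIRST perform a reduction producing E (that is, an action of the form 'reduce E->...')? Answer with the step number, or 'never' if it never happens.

Answer: 10

Derivation:
Step 1: shift num. Stack=[num] ptr=1 lookahead=/ remaining=[/ ( ( num ) / ( id ) + num ) / num $]
Step 2: reduce F->num. Stack=[F] ptr=1 lookahead=/ remaining=[/ ( ( num ) / ( id ) + num ) / num $]
Step 3: reduce T->F. Stack=[T] ptr=1 lookahead=/ remaining=[/ ( ( num ) / ( id ) + num ) / num $]
Step 4: shift /. Stack=[T /] ptr=2 lookahead=( remaining=[( ( num ) / ( id ) + num ) / num $]
Step 5: shift (. Stack=[T / (] ptr=3 lookahead=( remaining=[( num ) / ( id ) + num ) / num $]
Step 6: shift (. Stack=[T / ( (] ptr=4 lookahead=num remaining=[num ) / ( id ) + num ) / num $]
Step 7: shift num. Stack=[T / ( ( num] ptr=5 lookahead=) remaining=[) / ( id ) + num ) / num $]
Step 8: reduce F->num. Stack=[T / ( ( F] ptr=5 lookahead=) remaining=[) / ( id ) + num ) / num $]
Step 9: reduce T->F. Stack=[T / ( ( T] ptr=5 lookahead=) remaining=[) / ( id ) + num ) / num $]
Step 10: reduce E->T. Stack=[T / ( ( E] ptr=5 lookahead=) remaining=[) / ( id ) + num ) / num $]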